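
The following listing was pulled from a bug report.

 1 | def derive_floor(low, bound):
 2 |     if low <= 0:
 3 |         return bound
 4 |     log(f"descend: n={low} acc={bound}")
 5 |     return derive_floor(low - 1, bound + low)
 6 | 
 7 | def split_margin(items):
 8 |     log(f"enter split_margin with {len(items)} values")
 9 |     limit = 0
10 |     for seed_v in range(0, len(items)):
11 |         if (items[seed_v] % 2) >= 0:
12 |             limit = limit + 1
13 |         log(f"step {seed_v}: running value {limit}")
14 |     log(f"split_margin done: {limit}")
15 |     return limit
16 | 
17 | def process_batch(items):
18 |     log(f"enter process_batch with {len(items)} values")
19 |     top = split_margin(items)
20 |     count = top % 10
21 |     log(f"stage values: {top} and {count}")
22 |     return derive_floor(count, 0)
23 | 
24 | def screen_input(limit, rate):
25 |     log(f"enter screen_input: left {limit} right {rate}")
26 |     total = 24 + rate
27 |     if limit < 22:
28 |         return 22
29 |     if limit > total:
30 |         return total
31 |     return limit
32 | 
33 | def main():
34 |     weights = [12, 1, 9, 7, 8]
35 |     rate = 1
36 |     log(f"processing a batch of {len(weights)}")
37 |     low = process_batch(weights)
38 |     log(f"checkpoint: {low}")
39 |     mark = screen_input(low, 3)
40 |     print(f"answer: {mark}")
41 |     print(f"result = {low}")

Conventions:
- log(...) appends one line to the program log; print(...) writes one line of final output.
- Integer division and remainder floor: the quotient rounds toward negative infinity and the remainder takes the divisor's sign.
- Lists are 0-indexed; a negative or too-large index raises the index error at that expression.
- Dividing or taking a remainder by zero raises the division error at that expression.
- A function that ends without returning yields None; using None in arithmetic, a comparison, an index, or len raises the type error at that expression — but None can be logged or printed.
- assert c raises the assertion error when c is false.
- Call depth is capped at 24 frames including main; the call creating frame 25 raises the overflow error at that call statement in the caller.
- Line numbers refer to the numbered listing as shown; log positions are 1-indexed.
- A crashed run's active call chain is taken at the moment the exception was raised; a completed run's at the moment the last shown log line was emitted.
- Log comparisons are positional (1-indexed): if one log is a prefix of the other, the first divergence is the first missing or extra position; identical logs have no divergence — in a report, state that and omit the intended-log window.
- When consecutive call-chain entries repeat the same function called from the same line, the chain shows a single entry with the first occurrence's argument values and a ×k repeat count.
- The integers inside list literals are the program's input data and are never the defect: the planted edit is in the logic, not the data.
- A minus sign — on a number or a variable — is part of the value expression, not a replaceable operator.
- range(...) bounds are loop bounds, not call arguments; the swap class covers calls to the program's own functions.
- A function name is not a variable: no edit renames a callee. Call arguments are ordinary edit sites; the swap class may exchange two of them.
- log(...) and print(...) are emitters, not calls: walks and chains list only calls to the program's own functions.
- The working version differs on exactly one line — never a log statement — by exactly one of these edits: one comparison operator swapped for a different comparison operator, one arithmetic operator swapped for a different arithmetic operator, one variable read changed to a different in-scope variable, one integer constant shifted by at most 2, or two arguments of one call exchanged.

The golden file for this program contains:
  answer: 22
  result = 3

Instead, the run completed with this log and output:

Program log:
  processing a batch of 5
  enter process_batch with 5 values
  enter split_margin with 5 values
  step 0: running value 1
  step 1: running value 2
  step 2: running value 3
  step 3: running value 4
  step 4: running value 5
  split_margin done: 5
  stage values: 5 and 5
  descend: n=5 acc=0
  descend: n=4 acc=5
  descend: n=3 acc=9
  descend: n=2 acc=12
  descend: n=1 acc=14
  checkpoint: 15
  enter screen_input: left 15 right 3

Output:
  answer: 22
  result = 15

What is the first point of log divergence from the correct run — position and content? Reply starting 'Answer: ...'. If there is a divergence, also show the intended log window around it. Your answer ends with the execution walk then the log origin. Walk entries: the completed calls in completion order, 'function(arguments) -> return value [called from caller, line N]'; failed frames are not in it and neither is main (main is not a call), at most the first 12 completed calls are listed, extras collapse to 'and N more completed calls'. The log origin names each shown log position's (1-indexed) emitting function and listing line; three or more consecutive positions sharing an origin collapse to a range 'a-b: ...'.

Answer: position 5 — shown 'step 1: running value 2', intended 'step 1: running value 1'.
Intended log window:
  3: enter split_margin with 5 values
  4: step 0: running value 1
  5: step 1: running value 1
  6: step 2: running value 1
Execution walk:
  split_margin([12, 1, 9, 7, 8]) -> 5  [called from process_batch, line 19]
  derive_floor(0, 15) -> 15  [called from derive_floor, line 5]
  derive_floor(1, 14) -> 15  [called from derive_floor, line 5]
  derive_floor(2, 12) -> 15  [called from derive_floor, line 5]
  derive_floor(3, 9) -> 15  [called from derive_floor, line 5]
  derive_floor(4, 5) -> 15  [called from derive_floor, line 5]
  derive_floor(5, 0) -> 15  [called from process_batch, line 22]
  process_batch([12, 1, 9, 7, 8]) -> 15  [called from main, line 37]
  screen_input(15, 3) -> 22  [called from main, line 39]
Log line origins:
  1: from main, line 36
  2: from process_batch, line 18
  3: from split_margin, line 8
  4-8: from split_margin, line 13
  9: from split_margin, line 14
  10: from process_batch, line 21
  11-15: from derive_floor, line 4
  16: from main, line 38
  17: from screen_input, line 25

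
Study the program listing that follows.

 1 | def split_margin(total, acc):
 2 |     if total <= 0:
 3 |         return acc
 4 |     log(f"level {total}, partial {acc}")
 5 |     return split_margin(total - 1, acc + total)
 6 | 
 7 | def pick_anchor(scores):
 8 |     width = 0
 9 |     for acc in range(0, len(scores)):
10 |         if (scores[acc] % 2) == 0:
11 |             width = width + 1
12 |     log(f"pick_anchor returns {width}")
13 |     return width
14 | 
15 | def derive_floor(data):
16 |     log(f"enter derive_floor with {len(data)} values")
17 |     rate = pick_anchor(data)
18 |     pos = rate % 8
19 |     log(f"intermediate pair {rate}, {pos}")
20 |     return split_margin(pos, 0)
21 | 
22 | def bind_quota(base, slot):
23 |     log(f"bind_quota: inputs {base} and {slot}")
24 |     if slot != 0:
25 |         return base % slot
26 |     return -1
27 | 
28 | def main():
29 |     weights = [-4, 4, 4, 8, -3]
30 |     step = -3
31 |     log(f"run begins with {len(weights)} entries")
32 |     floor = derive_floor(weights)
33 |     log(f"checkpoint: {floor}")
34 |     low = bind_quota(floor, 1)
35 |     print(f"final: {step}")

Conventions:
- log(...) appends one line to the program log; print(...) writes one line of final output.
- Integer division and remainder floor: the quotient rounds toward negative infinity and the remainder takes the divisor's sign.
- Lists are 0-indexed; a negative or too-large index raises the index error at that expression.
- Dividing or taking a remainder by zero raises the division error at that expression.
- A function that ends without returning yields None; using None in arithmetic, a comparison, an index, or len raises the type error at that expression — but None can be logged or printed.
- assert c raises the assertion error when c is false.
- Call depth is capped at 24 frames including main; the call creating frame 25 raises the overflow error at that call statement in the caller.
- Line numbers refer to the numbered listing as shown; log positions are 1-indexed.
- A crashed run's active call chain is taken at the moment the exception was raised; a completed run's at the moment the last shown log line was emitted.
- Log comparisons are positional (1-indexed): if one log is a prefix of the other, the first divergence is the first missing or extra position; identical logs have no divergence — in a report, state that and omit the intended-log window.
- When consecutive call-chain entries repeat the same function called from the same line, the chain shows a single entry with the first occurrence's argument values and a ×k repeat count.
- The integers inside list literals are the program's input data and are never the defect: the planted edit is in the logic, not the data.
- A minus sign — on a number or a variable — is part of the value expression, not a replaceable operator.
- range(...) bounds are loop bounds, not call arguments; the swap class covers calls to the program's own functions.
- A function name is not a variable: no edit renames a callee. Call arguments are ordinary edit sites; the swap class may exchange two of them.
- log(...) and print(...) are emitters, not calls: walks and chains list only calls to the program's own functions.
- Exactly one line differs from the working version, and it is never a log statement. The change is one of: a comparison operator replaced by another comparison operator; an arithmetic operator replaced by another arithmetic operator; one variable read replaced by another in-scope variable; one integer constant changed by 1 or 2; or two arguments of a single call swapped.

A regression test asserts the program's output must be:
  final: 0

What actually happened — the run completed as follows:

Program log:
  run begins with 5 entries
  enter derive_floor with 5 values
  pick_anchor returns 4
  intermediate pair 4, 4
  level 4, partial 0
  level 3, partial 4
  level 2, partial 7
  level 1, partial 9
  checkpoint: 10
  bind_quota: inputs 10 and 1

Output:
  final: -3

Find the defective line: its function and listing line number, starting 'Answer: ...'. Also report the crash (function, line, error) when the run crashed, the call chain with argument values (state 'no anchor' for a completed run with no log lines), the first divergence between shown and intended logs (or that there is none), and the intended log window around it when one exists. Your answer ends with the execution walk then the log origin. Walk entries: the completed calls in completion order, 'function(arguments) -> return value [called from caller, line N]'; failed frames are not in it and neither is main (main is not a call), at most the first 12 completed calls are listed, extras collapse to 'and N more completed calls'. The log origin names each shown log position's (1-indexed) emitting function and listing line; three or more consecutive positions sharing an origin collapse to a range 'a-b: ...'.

Answer: the defect is in main at line 35.
Key fact: Every logged value matches the working version; the printed result is what differs.
Call chain: main -> bind_quota(10, 1) (called at line 34).
First divergence: none — the logs agree in full.
Execution walk:
  pick_anchor([-4, 4, 4, 8, -3]) -> 4  [called from derive_floor, line 17]
  split_margin(0, 10) -> 10  [called from split_margin, line 5]
  split_margin(1, 9) -> 10  [called from split_margin, line 5]
  split_margin(2, 7) -> 10  [called from split_margin, line 5]
  split_margin(3, 4) -> 10  [called from split_margin, line 5]
  split_margin(4, 0) -> 10  [called from derive_floor, line 20]
  derive_floor([-4, 4, 4, 8, -3]) -> 10  [called from main, line 32]
  bind_quota(10, 1) -> 0  [called from main, line 34]
Origin of each log line:
  1 — main, line 31
  2 — derive_floor, line 16
  3 — pick_anchor, line 12
  4 — derive_floor, line 19
  5-8 — split_margin, line 4
  9 — main, line 33
  10 — bind_quota, line 23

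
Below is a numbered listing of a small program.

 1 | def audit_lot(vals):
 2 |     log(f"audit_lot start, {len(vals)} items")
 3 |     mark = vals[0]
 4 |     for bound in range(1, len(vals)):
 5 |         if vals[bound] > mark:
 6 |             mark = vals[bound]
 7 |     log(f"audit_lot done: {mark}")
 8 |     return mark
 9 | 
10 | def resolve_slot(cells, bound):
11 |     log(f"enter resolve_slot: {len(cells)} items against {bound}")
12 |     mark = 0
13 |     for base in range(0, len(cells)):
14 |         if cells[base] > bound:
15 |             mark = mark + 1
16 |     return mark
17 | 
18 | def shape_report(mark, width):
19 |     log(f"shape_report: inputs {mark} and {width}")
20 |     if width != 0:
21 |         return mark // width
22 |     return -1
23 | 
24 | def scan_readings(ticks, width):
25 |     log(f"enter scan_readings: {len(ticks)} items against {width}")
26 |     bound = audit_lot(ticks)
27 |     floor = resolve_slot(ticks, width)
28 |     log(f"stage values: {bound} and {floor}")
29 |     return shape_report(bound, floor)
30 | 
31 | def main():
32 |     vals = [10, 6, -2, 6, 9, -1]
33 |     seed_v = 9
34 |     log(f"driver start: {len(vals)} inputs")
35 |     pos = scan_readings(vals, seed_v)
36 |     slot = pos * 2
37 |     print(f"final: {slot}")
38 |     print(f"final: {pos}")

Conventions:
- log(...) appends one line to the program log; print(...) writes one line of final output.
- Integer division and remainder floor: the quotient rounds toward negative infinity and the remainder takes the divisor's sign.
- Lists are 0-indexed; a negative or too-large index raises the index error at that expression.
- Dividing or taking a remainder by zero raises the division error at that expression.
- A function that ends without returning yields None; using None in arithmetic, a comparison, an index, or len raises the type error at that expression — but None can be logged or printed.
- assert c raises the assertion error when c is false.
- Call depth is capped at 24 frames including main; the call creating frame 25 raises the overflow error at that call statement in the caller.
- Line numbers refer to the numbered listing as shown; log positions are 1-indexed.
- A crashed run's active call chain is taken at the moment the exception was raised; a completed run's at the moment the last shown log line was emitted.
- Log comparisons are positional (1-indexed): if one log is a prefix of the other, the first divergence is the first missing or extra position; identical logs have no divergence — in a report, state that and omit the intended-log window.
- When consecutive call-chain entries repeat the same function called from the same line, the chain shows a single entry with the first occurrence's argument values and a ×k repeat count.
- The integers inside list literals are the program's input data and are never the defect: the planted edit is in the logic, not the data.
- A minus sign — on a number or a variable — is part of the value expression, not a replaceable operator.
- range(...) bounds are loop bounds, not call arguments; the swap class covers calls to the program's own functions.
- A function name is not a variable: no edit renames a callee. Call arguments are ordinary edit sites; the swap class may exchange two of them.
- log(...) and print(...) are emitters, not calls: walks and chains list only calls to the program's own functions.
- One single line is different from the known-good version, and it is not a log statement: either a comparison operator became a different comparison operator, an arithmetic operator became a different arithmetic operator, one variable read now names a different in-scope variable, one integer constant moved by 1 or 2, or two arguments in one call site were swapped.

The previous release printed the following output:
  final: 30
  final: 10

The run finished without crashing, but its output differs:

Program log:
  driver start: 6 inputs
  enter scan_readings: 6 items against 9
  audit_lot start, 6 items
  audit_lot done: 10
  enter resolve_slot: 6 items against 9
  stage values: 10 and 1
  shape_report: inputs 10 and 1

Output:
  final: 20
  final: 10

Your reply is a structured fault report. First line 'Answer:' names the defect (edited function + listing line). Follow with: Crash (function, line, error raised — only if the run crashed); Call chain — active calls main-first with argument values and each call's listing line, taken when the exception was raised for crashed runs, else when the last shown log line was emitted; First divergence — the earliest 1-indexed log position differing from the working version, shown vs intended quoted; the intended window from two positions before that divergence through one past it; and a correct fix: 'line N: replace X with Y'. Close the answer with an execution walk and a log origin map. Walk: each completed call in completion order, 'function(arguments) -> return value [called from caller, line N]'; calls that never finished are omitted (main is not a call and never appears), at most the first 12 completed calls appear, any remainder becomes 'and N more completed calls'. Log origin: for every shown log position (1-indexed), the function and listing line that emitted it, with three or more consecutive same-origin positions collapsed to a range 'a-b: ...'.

Answer: the defect is in main at line 36.
Key observation: Log streams are identical — the defect surfaces only in the printed output.
Call chain: main -> scan_readings([10, 6, -2, 6, 9, -1], 9) (called at line 35) -> shape_report(10, 1) (called at line 29).
First divergence: none — the logs agree in full.
Execution walk:
  audit_lot([10, 6, -2, 6, 9, -1]) -> 10  [called from scan_readings, line 26]
  resolve_slot([10, 6, -2, 6, 9, -1], 9) -> 1  [called from scan_readings, line 27]
  shape_report(10, 1) -> 10  [called from scan_readings, line 29]
  scan_readings([10, 6, -2, 6, 9, -1], 9) -> 10  [called from main, line 35]
Log line origins:
  1: from main, line 34
  2: from scan_readings, line 25
  3: from audit_lot, line 2
  4: from audit_lot, line 7
  5: from resolve_slot, line 11
  6: from scan_readings, line 28
  7: from shape_report, line 19
A correct fix: line 36: replace `2` with `3`.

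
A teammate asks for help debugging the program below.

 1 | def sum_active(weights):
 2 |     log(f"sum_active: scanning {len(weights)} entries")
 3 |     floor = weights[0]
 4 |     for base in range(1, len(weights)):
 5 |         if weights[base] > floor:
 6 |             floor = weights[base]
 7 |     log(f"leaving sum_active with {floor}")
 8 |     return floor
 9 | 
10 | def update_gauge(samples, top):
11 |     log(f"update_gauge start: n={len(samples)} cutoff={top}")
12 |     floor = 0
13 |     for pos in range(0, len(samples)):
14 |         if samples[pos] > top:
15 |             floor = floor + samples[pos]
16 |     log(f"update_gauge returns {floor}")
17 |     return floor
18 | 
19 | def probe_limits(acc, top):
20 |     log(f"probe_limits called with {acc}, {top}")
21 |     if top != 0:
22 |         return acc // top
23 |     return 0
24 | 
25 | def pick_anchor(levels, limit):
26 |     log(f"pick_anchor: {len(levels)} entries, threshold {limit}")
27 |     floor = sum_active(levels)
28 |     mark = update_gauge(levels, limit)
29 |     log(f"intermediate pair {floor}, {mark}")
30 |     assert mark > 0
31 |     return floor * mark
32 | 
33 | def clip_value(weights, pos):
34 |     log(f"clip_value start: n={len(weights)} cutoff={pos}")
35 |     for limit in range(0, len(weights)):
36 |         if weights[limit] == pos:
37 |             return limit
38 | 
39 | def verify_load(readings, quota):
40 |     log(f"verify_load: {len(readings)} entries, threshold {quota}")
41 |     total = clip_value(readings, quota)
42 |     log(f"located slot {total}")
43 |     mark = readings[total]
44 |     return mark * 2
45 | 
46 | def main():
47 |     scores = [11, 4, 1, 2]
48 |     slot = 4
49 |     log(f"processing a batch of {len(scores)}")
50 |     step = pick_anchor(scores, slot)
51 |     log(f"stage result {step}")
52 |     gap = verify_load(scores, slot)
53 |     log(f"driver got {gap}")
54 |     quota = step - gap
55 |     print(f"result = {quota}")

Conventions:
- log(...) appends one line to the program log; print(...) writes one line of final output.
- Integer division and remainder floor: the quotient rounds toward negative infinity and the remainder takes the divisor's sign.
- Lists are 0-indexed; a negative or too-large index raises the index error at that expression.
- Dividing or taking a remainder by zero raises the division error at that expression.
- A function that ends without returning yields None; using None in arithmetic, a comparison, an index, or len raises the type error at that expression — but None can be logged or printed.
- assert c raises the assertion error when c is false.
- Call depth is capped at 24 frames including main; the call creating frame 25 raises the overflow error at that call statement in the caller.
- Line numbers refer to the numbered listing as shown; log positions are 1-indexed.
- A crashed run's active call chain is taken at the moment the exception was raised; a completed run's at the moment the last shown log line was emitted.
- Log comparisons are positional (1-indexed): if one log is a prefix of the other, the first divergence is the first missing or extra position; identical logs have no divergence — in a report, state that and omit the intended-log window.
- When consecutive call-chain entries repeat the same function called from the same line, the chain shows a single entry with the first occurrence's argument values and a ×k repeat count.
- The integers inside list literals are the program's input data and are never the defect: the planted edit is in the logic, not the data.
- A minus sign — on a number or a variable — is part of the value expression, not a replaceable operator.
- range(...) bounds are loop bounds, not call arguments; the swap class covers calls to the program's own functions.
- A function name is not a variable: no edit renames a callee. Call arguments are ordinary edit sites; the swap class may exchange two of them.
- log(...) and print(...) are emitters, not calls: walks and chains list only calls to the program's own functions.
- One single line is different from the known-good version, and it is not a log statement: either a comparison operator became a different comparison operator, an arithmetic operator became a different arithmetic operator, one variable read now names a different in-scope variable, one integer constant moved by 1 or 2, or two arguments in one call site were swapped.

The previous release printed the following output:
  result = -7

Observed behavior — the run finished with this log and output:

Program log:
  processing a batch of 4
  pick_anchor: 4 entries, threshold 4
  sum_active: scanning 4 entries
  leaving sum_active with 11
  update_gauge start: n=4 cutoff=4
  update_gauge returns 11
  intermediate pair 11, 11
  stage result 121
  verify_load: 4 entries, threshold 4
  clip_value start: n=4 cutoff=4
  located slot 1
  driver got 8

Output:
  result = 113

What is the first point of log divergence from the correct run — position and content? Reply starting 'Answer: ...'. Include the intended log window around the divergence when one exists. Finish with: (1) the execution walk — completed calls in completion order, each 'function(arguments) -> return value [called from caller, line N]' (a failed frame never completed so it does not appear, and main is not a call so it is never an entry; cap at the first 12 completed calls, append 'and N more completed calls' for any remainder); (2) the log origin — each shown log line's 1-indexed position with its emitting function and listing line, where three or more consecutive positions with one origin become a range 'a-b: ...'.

Answer: position 8 — the shown line 'stage result 121' should read 'stage result 1'.
Intended log window:
  6: update_gauge returns 11
  7: intermediate pair 11, 11
  8: stage result 1
  9: verify_load: 4 entries, threshold 4
Execution walk:
  sum_active([11, 4, 1, 2]) -> 11  [called from pick_anchor, line 27]
  update_gauge([11, 4, 1, 2], 4) -> 11  [called from pick_anchor, line 28]
  pick_anchor([11, 4, 1, 2], 4) -> 121  [called from main, line 50]
  clip_value([11, 4, 1, 2], 4) -> 1  [called from verify_load, line 41]
  verify_load([11, 4, 1, 2], 4) -> 8  [called from main, line 52]
Log origin:
  1: from main, line 49
  2: from pick_anchor, line 26
  3: from sum_active, line 2
  4: from sum_active, line 7
  5: from update_gauge, line 11
  6: from update_gauge, line 16
  7: from pick_anchor, line 29
  8: from main, line 51
  9: from verify_load, line 40
  10: from clip_value, line 34
  11: from verify_load, line 42
  12: from main, line 53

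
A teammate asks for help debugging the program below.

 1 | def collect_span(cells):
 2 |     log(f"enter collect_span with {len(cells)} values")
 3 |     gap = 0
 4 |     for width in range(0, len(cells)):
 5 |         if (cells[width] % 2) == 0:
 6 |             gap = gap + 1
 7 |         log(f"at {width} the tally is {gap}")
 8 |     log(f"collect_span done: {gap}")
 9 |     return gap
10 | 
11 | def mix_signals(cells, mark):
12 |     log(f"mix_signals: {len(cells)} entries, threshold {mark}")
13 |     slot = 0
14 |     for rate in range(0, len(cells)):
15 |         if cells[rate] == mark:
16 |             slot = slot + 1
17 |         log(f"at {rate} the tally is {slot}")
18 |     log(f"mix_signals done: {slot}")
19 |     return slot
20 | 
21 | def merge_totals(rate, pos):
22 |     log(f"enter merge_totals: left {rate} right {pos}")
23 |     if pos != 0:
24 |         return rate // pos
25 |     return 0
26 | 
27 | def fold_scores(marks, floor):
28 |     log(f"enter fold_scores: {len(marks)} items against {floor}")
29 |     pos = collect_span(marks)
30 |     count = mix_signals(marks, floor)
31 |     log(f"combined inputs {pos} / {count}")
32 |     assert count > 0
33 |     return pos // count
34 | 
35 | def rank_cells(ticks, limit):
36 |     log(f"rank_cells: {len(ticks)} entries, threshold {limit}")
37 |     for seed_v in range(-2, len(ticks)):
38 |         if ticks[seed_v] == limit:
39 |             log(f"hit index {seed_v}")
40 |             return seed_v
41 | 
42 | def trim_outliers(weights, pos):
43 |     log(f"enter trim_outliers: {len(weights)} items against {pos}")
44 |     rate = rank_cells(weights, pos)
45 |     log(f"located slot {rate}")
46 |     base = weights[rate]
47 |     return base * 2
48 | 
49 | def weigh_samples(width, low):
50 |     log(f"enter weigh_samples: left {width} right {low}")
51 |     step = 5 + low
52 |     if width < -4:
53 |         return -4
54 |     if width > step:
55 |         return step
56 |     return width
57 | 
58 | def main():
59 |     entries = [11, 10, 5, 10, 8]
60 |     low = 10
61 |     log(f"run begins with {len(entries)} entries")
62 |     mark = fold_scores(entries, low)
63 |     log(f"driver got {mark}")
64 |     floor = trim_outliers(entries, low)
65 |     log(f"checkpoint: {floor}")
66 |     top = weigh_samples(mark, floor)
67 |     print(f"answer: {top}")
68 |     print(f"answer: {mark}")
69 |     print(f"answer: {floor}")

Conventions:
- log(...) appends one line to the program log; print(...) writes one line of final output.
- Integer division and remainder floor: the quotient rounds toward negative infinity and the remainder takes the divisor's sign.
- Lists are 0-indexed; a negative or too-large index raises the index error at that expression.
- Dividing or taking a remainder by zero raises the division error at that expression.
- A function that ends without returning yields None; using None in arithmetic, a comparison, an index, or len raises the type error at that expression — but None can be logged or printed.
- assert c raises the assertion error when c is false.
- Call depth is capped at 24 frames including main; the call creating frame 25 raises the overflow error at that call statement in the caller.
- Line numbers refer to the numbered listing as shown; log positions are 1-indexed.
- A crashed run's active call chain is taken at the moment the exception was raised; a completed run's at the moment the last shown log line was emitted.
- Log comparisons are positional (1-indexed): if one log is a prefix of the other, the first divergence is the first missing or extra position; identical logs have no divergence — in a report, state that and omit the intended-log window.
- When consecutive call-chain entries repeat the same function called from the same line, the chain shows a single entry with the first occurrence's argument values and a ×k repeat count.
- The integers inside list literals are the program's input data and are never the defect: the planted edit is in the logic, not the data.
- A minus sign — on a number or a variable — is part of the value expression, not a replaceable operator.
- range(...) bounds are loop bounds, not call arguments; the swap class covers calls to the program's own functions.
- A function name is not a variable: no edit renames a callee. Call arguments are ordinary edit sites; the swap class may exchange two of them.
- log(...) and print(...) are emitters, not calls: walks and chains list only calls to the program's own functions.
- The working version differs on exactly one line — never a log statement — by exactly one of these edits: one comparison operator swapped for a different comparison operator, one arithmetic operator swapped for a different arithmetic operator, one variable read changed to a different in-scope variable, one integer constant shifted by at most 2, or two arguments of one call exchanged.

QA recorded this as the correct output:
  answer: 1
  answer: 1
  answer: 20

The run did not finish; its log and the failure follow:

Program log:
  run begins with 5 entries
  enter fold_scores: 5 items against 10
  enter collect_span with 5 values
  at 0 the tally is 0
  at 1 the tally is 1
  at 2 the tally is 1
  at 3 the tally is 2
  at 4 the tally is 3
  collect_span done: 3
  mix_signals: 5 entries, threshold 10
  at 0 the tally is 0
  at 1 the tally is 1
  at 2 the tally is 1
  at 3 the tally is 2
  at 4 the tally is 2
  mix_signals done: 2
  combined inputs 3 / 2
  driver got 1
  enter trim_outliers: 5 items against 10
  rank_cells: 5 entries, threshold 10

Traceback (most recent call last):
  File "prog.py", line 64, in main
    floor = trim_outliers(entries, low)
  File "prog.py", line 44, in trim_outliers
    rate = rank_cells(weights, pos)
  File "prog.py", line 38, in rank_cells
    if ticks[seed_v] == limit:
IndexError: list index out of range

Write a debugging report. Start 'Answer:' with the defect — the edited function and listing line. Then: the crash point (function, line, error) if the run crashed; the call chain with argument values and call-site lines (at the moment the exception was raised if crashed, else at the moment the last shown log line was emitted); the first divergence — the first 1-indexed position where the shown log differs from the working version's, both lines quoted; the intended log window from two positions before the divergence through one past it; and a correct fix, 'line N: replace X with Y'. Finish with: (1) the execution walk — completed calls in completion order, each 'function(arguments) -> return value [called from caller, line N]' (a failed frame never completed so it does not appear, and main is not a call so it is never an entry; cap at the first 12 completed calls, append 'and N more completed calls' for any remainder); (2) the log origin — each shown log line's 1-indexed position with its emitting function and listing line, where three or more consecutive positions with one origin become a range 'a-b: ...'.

Answer: the defect is in rank_cells at line 37.
Core observation: The shown log is a 20-line prefix of the intended one, whose next entry is 'hit index 1'.
Crash: rank_cells, line 38, IndexError.
Call chain: main -> trim_outliers([11, 10, 5, 10, 8], 10) (called at line 64) -> rank_cells([11, 10, 5, 10, 8], 10) (called at line 44).
First divergence: position 21; the shown log stops at 20 lines while the working version next logs 'hit index 1'.
Intended log window:
  19: enter trim_outliers: 5 items against 10
  20: rank_cells: 5 entries, threshold 10
  21: hit index 1
  22: located slot 1
Execution walk:
  collect_span([11, 10, 5, 10, 8]) -> 3  [called from fold_scores, line 29]
  mix_signals([11, 10, 5, 10, 8], 10) -> 2  [called from fold_scores, line 30]
  fold_scores([11, 10, 5, 10, 8], 10) -> 1  [called from main, line 62]
Log line origins:
  1: logged in main at line 61
  2: logged in fold_scores at line 28
  3: logged in collect_span at line 2
  4-8: logged in collect_span at line 7
  9: logged in collect_span at line 8
  10: logged in mix_signals at line 12
  11-15: logged in mix_signals at line 17
  16: logged in mix_signals at line 18
  17: logged in fold_scores at line 31
  18: logged in main at line 63
  19: logged in trim_outliers at line 43
  20: logged in rank_cells at line 36
A correct fix: line 37: replace `-2` with `0`.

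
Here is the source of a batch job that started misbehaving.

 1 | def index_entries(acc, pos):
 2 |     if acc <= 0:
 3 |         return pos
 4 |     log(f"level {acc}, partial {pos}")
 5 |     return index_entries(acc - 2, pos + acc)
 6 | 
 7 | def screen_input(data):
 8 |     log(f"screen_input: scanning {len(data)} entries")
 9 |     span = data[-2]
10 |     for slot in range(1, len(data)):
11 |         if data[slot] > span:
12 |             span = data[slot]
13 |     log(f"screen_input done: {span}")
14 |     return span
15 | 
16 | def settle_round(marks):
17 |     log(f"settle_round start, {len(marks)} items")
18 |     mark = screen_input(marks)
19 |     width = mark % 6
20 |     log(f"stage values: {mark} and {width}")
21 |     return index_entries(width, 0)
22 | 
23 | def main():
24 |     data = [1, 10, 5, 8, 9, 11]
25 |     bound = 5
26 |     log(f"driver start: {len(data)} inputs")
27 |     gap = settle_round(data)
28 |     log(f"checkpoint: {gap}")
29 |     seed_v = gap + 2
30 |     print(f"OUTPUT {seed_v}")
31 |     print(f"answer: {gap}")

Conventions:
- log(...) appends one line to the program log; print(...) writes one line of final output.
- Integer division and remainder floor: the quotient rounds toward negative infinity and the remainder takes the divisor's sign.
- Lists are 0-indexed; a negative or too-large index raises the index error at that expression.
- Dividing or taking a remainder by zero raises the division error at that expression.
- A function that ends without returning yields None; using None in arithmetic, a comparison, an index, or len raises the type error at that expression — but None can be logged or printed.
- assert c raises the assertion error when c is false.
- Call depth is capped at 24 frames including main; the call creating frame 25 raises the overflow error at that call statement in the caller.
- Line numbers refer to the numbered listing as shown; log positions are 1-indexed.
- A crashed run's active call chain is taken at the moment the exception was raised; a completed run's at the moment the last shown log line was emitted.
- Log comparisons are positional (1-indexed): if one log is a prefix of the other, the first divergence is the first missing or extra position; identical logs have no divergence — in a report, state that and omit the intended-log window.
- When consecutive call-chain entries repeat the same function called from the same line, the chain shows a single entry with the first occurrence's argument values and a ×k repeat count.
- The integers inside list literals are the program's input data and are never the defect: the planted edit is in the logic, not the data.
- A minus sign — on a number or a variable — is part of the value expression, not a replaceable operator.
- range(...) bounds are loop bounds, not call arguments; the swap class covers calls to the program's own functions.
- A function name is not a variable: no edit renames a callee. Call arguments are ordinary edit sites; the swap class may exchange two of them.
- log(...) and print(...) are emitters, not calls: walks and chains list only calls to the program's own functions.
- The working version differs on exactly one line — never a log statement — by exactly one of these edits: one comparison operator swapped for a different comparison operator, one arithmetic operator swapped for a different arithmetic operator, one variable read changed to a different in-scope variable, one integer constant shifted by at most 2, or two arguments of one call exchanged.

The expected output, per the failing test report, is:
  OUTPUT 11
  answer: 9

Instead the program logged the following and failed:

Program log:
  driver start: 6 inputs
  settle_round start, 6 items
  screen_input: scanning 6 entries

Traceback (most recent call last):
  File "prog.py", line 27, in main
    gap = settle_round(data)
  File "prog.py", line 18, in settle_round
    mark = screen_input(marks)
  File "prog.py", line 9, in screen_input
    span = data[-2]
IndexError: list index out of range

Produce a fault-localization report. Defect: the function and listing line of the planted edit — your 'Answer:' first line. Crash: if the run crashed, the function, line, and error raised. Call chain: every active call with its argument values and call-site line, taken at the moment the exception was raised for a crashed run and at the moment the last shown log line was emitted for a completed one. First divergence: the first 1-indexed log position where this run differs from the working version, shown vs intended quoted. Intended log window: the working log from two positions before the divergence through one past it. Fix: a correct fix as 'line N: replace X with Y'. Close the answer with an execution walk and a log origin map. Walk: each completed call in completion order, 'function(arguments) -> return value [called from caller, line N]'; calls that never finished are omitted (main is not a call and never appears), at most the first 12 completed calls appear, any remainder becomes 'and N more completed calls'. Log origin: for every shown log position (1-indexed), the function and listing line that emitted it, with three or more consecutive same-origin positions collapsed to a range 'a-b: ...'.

Answer: the defect is in screen_input at line 9.
Key fact: After 3 matching log lines the faulty run goes silent, while the working version continues with 'screen_input done: 11'.
Crash: screen_input, line 9, IndexError.
Call chain: main -> settle_round([1, 10, 5, 8, 9, 11]) (called at line 27) -> screen_input([1, 10, 5, 8, 9, 11]) (called at line 18).
First divergence: position 4 — the faulty run's log ends after 3 lines; the working version continues with 'screen_input done: 11'.
Intended log window:
  2: settle_round start, 6 items
  3: screen_input: scanning 6 entries
  4: screen_input done: 11
  5: stage values: 11 and 5
Execution walk:
  (no call completed)
Log origin:
  1 — main, line 26
  2 — settle_round, line 17
  3 — screen_input, line 8
A correct fix: line 9: replace `-2` with `0`.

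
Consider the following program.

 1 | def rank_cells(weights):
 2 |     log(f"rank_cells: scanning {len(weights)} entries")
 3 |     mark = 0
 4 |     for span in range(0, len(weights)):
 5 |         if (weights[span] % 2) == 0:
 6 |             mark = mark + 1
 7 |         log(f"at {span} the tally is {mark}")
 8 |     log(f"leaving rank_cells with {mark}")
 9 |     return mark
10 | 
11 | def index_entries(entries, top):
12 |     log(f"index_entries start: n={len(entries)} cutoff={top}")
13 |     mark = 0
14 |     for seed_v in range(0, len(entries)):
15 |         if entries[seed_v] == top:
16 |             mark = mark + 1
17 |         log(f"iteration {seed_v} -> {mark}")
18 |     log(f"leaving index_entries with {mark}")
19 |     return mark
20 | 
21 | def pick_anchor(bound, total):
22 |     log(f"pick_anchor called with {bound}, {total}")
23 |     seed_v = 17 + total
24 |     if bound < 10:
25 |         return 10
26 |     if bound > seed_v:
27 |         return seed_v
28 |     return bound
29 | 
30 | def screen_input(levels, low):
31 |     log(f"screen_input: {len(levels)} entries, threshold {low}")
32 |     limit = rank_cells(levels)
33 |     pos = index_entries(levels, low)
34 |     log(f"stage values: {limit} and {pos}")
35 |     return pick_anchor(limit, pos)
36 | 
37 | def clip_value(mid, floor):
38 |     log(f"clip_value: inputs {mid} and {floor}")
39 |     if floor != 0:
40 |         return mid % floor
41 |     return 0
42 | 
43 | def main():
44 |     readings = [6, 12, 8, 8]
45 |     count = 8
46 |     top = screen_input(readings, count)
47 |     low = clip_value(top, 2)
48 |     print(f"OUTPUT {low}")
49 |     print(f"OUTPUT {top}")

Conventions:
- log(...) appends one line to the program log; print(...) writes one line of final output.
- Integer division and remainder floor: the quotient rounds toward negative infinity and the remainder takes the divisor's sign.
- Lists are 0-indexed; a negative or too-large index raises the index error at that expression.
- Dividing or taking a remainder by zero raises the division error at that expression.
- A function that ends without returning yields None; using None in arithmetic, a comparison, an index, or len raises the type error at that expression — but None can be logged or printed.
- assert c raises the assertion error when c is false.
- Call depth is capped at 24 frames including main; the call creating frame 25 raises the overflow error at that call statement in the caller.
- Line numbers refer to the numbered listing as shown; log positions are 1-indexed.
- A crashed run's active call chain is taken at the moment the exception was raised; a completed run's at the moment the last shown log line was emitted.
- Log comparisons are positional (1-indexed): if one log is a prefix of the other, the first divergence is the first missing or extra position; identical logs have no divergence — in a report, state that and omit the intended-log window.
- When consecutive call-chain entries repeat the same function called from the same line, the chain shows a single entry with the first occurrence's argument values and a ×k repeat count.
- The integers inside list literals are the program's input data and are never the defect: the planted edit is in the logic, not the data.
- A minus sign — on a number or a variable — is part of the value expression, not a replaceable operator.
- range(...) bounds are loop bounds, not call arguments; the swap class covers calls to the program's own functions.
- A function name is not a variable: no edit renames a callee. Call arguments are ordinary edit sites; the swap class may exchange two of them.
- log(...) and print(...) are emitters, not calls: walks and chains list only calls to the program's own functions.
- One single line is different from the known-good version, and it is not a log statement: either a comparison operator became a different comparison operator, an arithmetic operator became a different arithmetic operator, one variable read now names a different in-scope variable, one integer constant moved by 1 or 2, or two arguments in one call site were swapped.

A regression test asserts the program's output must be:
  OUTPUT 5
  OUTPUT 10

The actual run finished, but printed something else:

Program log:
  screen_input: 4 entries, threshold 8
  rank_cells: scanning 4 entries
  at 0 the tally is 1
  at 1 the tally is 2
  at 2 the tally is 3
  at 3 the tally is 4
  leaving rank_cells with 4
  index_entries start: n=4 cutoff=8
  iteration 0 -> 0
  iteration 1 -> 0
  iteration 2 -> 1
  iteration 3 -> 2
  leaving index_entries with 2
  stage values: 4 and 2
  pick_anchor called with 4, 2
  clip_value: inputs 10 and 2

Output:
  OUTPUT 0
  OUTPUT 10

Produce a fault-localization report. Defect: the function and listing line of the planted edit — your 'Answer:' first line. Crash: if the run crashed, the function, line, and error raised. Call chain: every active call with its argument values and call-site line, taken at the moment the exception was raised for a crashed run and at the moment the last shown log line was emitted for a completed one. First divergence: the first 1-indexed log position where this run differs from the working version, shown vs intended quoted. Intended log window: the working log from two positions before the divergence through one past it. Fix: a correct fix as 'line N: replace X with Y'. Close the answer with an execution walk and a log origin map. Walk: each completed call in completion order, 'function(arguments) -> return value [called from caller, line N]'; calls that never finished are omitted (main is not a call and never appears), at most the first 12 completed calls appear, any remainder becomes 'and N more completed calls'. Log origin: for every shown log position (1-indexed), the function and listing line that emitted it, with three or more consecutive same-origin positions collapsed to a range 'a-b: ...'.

Answer: the defect is in clip_value at line 40.
The tell: Nothing in the log betrays the bug — only the output does.
Call chain: main -> clip_value(10, 2) (called at line 47).
First divergence: there is none — every log position agrees.
Execution walk:
  rank_cells([6, 12, 8, 8]) -> 4  [called from screen_input, line 32]
  index_entries([6, 12, 8, 8], 8) -> 2  [called from screen_input, line 33]
  pick_anchor(4, 2) -> 10  [called from screen_input, line 35]
  screen_input([6, 12, 8, 8], 8) -> 10  [called from main, line 46]
  clip_value(10, 2) -> 0  [called from main, line 47]
Log origin:
  1: from screen_input, line 31
  2: from rank_cells, line 2
  3-6: from rank_cells, line 7
  7: from rank_cells, line 8
  8: from index_entries, line 12
  9-12: from index_entries, line 17
  13: from index_entries, line 18
  14: from screen_input, line 34
  15: from pick_anchor, line 22
  16: from clip_value, line 38
A correct fix: line 40: replace `%` with `//`.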